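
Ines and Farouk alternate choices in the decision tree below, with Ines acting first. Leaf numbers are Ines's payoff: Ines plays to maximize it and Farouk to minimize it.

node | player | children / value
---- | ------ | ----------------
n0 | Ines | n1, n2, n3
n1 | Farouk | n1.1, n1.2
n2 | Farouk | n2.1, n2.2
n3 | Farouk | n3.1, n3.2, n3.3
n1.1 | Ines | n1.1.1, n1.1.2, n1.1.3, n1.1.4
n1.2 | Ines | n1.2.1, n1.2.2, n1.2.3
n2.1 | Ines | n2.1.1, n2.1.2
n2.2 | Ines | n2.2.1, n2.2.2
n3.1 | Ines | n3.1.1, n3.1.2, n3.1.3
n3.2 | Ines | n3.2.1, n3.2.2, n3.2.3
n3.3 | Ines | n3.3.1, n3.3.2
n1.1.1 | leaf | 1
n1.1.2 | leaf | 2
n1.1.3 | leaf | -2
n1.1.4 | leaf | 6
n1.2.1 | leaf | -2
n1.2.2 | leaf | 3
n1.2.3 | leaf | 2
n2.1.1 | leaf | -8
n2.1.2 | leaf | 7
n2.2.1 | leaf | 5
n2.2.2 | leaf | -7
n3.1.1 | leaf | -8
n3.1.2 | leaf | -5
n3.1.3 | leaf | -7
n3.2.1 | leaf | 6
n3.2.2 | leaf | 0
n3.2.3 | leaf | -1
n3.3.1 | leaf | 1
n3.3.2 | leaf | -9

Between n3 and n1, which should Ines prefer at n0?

n3.1 (Ines): max(-8, -5, -7) = -5
n3.2 (Ines): max(6, 0, -1) = 6
n3.3 (Ines): max(1, -9) = 1
n3 (Farouk): min(-5, 6, 1) = -5
n1.1 (Ines): max(1, 2, -2, 6) = 6
n1.2 (Ines): max(-2, 3, 2) = 3
n1 (Farouk): min(6, 3) = 3
Ines prefers the higher value; n3=-5, n1=3. n1 is better since 3 > -5.

n1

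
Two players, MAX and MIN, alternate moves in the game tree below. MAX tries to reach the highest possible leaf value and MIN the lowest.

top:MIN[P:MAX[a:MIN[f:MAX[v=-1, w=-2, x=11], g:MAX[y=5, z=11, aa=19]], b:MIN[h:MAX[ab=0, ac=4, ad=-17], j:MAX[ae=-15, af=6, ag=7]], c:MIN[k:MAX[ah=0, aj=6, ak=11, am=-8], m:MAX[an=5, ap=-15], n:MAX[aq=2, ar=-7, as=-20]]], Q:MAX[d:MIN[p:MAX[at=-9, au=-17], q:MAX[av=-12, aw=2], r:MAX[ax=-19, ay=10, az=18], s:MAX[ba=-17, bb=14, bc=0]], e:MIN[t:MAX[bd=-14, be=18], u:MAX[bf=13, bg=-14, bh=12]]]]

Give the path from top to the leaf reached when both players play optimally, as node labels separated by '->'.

top -> P -> a -> f -> x

f (MAX): max(-1, -2, 11) = 11
g (MAX): max(5, 11, 19) = 19
a (MIN): min(11, 19) = 11
h (MAX): max(0, 4, -17) = 4
j (MAX): max(-15, 6, 7) = 7
b (MIN): min(4, 7) = 4
k (MAX): max(0, 6, 11, -8) = 11
m (MAX): max(5, -15) = 5
n (MAX): max(2, -7, -20) = 2
c (MIN): min(11, 5, 2) = 2
P (MAX): max(11, 4, 2) = 11
p (MAX): max(-9, -17) = -9
q (MAX): max(-12, 2) = 2
r (MAX): max(-19, 10, 18) = 18
s (MAX): max(-17, 14, 0) = 14
d (MIN): min(-9, 2, 18, 14) = -9
t (MAX): max(-14, 18) = 18
u (MAX): max(13, -14, 12) = 13
e (MIN): min(18, 13) = 13
Q (MAX): max(-9, 13) = 13
top (MIN): min(11, 13) = 11
At top, MIN picks P (lowest: 11).
At P, MAX picks a (highest: 11).
At a, MIN picks f (lowest: 11).
At f, MAX picks x (highest: 11).
Terminal value 11.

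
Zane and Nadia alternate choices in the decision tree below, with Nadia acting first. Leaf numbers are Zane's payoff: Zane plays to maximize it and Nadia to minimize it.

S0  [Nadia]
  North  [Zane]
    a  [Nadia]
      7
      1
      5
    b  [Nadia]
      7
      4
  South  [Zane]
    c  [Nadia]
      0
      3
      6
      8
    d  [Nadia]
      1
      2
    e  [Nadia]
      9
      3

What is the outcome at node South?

c (Nadia): min(0, 3, 6, 8) = 0
d (Nadia): min(1, 2) = 1
e (Nadia): min(9, 3) = 3
South (Zane): max(0, 1, 3) = 3

3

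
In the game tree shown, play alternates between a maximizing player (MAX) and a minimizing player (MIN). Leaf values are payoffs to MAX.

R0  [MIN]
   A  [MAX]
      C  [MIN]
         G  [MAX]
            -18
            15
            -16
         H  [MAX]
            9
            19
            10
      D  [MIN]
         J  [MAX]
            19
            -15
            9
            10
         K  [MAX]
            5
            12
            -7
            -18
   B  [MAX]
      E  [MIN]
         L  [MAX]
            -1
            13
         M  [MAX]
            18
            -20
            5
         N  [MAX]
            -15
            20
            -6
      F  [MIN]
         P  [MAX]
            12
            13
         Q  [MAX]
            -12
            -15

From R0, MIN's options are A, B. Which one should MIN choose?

B

G (MAX): max(-18, 15, -16) = 15
H (MAX): max(9, 19, 10) = 19
C (MIN): min(15, 19) = 15
J (MAX): max(19, -15, 9, 10) = 19
K (MAX): max(5, 12, -7, -18) = 12
D (MIN): min(19, 12) = 12
A (MAX): max(15, 12) = 15
L (MAX): max(-1, 13) = 13
M (MAX): max(18, -20, 5) = 18
N (MAX): max(-15, 20, -6) = 20
E (MIN): min(13, 18, 20) = 13
P (MAX): max(12, 13) = 13
Q (MAX): max(-12, -15) = -12
F (MIN): min(13, -12) = -12
B (MAX): max(13, -12) = 13
R0 (MIN): min(15, 13) = 13
MIN at R0 wants the lowest of {A=15, B=13}, so chooses B.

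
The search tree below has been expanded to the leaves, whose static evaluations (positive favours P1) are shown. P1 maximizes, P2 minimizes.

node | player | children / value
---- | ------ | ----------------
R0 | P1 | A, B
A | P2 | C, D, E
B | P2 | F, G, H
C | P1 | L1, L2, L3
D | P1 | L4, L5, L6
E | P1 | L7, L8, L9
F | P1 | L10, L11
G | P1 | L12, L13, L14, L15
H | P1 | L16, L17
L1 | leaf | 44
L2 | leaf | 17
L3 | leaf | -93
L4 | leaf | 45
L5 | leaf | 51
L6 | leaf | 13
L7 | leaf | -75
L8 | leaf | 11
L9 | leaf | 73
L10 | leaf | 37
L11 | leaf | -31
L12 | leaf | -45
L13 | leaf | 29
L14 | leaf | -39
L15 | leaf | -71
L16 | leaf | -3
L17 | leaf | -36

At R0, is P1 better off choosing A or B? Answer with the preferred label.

C (P1): max(44, 17, -93) = 44
D (P1): max(45, 51, 13) = 51
E (P1): max(-75, 11, 73) = 73
A (P2): min(44, 51, 73) = 44
F (P1): max(37, -31) = 37
G (P1): max(-45, 29, -39, -71) = 29
H (P1): max(-3, -36) = -3
B (P2): min(37, 29, -3) = -3
P1 prefers the higher value; A=44, B=-3. A is better since 44 > -3.

A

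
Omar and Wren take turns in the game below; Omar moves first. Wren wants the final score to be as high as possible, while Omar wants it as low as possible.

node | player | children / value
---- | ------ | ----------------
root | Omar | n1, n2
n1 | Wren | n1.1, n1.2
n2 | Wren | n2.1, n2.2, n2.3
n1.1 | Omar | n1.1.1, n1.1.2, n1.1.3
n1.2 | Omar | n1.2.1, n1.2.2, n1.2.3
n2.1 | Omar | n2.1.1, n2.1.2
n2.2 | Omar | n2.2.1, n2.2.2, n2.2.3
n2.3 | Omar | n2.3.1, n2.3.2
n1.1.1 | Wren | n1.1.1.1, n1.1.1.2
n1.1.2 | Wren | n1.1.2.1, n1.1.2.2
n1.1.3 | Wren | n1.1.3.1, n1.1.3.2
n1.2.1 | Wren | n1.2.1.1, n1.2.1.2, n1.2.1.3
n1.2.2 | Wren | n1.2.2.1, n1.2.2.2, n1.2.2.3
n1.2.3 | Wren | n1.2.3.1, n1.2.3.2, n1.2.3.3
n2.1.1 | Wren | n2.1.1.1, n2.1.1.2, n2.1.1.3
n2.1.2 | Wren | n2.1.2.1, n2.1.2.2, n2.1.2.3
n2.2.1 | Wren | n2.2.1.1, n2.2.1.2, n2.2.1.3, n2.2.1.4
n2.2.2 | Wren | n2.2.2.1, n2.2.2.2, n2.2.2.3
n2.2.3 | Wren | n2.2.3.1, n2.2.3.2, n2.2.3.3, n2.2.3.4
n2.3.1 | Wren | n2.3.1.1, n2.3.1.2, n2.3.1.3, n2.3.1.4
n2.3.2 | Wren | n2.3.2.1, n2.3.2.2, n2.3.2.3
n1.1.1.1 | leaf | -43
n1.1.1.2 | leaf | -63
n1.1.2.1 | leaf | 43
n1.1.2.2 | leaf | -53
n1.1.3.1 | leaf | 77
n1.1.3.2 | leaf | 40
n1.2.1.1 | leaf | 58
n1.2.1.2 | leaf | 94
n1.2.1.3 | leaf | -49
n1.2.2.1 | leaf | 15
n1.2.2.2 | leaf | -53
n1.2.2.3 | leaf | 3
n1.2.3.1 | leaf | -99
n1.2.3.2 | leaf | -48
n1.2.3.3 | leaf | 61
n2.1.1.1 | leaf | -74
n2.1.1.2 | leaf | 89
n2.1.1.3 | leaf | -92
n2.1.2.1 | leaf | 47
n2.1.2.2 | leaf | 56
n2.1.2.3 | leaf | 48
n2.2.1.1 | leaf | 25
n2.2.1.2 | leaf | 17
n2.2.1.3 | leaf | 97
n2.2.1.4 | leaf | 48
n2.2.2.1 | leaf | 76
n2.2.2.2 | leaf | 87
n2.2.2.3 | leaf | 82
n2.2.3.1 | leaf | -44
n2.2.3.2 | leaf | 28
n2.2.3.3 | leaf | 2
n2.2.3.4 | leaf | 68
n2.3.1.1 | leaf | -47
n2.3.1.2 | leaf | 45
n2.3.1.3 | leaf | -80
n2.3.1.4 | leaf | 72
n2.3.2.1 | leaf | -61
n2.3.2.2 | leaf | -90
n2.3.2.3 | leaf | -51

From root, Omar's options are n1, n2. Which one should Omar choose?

n1.1.1 (Wren): max(-43, -63) = -43
n1.1.2 (Wren): max(43, -53) = 43
n1.1.3 (Wren): max(77, 40) = 77
n1.1 (Omar): min(-43, 43, 77) = -43
n1.2.1 (Wren): max(58, 94, -49) = 94
n1.2.2 (Wren): max(15, -53, 3) = 15
n1.2.3 (Wren): max(-99, -48, 61) = 61
n1.2 (Omar): min(94, 15, 61) = 15
n1 (Wren): max(-43, 15) = 15
n2.1.1 (Wren): max(-74, 89, -92) = 89
n2.1.2 (Wren): max(47, 56, 48) = 56
n2.1 (Omar): min(89, 56) = 56
n2.2.1 (Wren): max(25, 17, 97, 48) = 97
n2.2.2 (Wren): max(76, 87, 82) = 87
n2.2.3 (Wren): max(-44, 28, 2, 68) = 68
n2.2 (Omar): min(97, 87, 68) = 68
n2.3.1 (Wren): max(-47, 45, -80, 72) = 72
n2.3.2 (Wren): max(-61, -90, -51) = -51
n2.3 (Omar): min(72, -51) = -51
n2 (Wren): max(56, 68, -51) = 68
root (Omar): min(15, 68) = 15
Omar at root wants the lowest of {n1=15, n2=68}, so chooses n1.

n1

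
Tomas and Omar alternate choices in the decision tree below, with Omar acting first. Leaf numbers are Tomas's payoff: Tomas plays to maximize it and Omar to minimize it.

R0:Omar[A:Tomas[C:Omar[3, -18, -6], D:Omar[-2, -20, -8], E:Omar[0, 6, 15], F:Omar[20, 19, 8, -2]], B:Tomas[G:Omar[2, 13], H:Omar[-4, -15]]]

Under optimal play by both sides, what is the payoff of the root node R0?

0

C (Omar): min(3, -18, -6) = -18
D (Omar): min(-2, -20, -8) = -20
E (Omar): min(0, 6, 15) = 0
F (Omar): min(20, 19, 8, -2) = -2
A (Tomas): max(-18, -20, 0, -2) = 0
G (Omar): min(2, 13) = 2
H (Omar): min(-4, -15) = -15
B (Tomas): max(2, -15) = 2
R0 (Omar): min(0, 2) = 0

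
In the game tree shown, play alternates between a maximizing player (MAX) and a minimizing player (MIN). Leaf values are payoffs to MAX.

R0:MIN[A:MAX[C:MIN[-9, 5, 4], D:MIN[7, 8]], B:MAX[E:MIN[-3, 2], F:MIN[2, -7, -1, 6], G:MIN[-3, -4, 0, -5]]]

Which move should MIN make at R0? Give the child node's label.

C (MIN): min(-9, 5, 4) = -9
D (MIN): min(7, 8) = 7
A (MAX): max(-9, 7) = 7
E (MIN): min(-3, 2) = -3
F (MIN): min(2, -7, -1, 6) = -7
G (MIN): min(-3, -4, 0, -5) = -5
B (MAX): max(-3, -7, -5) = -3
R0 (MIN): min(7, -3) = -3
MIN at R0 wants the lowest of {A=7, B=-3}, so chooses B.

B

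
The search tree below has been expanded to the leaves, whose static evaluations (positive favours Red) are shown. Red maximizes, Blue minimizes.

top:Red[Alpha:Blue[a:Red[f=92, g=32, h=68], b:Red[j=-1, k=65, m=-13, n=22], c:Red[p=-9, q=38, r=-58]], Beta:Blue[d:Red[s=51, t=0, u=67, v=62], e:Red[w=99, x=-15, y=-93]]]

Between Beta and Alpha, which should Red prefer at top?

Beta

d (Red): max(51, 0, 67, 62) = 67
e (Red): max(99, -15, -93) = 99
Beta (Blue): min(67, 99) = 67
a (Red): max(92, 32, 68) = 92
b (Red): max(-1, 65, -13, 22) = 65
c (Red): max(-9, 38, -58) = 38
Alpha (Blue): min(92, 65, 38) = 38
Red prefers the higher value; Beta=67, Alpha=38. Beta is better since 67 > 38.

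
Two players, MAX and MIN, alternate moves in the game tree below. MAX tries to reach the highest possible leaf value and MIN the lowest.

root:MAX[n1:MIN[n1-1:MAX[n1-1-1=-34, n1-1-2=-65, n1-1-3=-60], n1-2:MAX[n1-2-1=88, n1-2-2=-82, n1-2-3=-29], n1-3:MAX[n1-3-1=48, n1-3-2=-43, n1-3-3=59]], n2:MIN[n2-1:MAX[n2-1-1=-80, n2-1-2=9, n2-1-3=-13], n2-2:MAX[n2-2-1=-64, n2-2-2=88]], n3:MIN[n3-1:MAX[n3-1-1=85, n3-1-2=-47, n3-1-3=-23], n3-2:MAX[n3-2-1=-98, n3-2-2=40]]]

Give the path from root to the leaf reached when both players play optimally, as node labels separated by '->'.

root -> n3 -> n3-2 -> n3-2-2

n1-1 (MAX): max(-34, -65, -60) = -34
n1-2 (MAX): max(88, -82, -29) = 88
n1-3 (MAX): max(48, -43, 59) = 59
n1 (MIN): min(-34, 88, 59) = -34
n2-1 (MAX): max(-80, 9, -13) = 9
n2-2 (MAX): max(-64, 88) = 88
n2 (MIN): min(9, 88) = 9
n3-1 (MAX): max(85, -47, -23) = 85
n3-2 (MAX): max(-98, 40) = 40
n3 (MIN): min(85, 40) = 40
root (MAX): max(-34, 9, 40) = 40
At root, MAX picks n3 (highest: 40).
At n3, MIN picks n3-2 (lowest: 40).
At n3-2, MAX picks n3-2-2 (highest: 40).
Terminal value 40.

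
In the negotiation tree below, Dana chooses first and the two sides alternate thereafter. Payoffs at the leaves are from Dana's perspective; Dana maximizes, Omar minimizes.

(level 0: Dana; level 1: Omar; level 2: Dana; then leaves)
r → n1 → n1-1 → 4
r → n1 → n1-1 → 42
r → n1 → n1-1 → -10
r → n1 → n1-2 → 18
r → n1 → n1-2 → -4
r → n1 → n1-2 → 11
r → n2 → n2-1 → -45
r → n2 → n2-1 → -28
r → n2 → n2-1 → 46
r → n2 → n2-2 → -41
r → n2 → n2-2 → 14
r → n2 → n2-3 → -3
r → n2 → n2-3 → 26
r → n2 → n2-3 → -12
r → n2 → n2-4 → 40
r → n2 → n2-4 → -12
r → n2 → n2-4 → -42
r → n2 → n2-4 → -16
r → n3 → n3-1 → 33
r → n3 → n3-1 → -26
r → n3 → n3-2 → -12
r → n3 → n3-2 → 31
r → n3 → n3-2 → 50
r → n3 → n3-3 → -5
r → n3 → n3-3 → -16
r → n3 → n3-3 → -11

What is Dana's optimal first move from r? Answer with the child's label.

n1

n1-1 (Dana): max(4, 42, -10) = 42
n1-2 (Dana): max(18, -4, 11) = 18
n1 (Omar): min(42, 18) = 18
n2-1 (Dana): max(-45, -28, 46) = 46
n2-2 (Dana): max(-41, 14) = 14
n2-3 (Dana): max(-3, 26, -12) = 26
n2-4 (Dana): max(40, -12, -42, -16) = 40
n2 (Omar): min(46, 14, 26, 40) = 14
n3-1 (Dana): max(33, -26) = 33
n3-2 (Dana): max(-12, 31, 50) = 50
n3-3 (Dana): max(-5, -16, -11) = -5
n3 (Omar): min(33, 50, -5) = -5
r (Dana): max(18, 14, -5) = 18
Dana at r wants the highest of {n1=18, n2=14, n3=-5}, so chooses n1.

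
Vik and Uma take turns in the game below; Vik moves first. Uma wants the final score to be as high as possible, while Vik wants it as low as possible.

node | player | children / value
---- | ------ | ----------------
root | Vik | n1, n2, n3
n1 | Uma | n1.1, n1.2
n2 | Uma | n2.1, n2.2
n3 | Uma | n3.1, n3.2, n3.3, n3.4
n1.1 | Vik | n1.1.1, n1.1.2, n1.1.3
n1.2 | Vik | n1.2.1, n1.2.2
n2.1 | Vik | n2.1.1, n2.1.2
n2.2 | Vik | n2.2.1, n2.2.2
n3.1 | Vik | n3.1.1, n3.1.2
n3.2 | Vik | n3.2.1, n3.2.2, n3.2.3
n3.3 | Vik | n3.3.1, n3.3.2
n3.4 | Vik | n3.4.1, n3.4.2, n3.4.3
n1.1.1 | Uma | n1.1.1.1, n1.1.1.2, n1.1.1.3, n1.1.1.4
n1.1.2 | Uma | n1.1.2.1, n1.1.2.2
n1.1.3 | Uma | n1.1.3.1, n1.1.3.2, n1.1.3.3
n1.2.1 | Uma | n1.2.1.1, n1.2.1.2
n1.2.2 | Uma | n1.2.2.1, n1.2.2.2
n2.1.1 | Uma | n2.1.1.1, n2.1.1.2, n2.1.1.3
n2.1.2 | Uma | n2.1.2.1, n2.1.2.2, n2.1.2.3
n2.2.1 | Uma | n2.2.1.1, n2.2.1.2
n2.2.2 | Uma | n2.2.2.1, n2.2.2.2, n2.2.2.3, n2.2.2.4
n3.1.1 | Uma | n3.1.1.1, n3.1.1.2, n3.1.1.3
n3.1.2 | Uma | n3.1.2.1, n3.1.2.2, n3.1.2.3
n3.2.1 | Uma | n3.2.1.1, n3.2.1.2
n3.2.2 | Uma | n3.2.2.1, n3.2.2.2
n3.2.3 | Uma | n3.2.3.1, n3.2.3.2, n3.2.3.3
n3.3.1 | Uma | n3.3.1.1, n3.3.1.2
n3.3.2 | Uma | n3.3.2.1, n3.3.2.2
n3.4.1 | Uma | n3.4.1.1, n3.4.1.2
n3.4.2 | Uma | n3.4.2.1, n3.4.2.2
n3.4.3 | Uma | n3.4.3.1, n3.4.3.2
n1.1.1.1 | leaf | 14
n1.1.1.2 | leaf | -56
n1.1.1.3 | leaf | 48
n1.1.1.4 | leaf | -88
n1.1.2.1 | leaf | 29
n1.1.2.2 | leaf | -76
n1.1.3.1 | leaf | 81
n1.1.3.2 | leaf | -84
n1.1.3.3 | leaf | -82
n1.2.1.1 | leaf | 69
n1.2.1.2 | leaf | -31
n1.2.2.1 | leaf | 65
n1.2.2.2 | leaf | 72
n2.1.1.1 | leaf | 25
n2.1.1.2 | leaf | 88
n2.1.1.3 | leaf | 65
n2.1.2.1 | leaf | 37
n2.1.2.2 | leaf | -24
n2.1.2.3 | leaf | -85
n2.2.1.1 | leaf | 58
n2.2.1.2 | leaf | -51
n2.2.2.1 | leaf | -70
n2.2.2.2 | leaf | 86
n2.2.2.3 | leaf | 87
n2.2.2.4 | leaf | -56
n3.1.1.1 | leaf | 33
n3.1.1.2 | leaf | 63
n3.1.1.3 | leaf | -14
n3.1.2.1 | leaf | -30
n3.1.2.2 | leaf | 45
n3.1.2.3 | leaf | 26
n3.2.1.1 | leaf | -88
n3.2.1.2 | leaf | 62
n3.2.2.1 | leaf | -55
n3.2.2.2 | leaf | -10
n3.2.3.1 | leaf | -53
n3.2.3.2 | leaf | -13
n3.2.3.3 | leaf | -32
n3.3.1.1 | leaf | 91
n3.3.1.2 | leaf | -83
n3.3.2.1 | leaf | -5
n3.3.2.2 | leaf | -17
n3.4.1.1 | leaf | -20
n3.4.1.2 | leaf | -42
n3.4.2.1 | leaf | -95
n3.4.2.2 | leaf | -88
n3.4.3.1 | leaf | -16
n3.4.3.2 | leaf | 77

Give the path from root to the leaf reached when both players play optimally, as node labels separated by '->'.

root -> n3 -> n3.1 -> n3.1.2 -> n3.1.2.2

n1.1.1 (Uma): max(14, -56, 48, -88) = 48
n1.1.2 (Uma): max(29, -76) = 29
n1.1.3 (Uma): max(81, -84, -82) = 81
n1.1 (Vik): min(48, 29, 81) = 29
n1.2.1 (Uma): max(69, -31) = 69
n1.2.2 (Uma): max(65, 72) = 72
n1.2 (Vik): min(69, 72) = 69
n1 (Uma): max(29, 69) = 69
n2.1.1 (Uma): max(25, 88, 65) = 88
n2.1.2 (Uma): max(37, -24, -85) = 37
n2.1 (Vik): min(88, 37) = 37
n2.2.1 (Uma): max(58, -51) = 58
n2.2.2 (Uma): max(-70, 86, 87, -56) = 87
n2.2 (Vik): min(58, 87) = 58
n2 (Uma): max(37, 58) = 58
n3.1.1 (Uma): max(33, 63, -14) = 63
n3.1.2 (Uma): max(-30, 45, 26) = 45
n3.1 (Vik): min(63, 45) = 45
n3.2.1 (Uma): max(-88, 62) = 62
n3.2.2 (Uma): max(-55, -10) = -10
n3.2.3 (Uma): max(-53, -13, -32) = -13
n3.2 (Vik): min(62, -10, -13) = -13
n3.3.1 (Uma): max(91, -83) = 91
n3.3.2 (Uma): max(-5, -17) = -5
n3.3 (Vik): min(91, -5) = -5
n3.4.1 (Uma): max(-20, -42) = -20
n3.4.2 (Uma): max(-95, -88) = -88
n3.4.3 (Uma): max(-16, 77) = 77
n3.4 (Vik): min(-20, -88, 77) = -88
n3 (Uma): max(45, -13, -5, -88) = 45
root (Vik): min(69, 58, 45) = 45
At root, Vik picks n3 (lowest: 45).
At n3, Uma picks n3.1 (highest: 45).
At n3.1, Vik picks n3.1.2 (lowest: 45).
At n3.1.2, Uma picks n3.1.2.2 (highest: 45).
Terminal value 45.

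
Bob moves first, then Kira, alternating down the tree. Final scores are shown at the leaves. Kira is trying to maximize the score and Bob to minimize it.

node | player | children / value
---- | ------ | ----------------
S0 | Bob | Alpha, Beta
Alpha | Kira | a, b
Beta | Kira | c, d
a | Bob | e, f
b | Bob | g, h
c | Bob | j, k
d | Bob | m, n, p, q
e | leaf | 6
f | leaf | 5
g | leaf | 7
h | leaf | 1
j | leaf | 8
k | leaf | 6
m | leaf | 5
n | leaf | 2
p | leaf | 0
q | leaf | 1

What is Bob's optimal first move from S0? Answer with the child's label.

a (Bob): min(6, 5) = 5
b (Bob): min(7, 1) = 1
Alpha (Kira): max(5, 1) = 5
c (Bob): min(8, 6) = 6
d (Bob): min(5, 2, 0, 1) = 0
Beta (Kira): max(6, 0) = 6
S0 (Bob): min(5, 6) = 5
Bob at S0 wants the lowest of {Alpha=5, Beta=6}, so chooses Alpha.

Alpha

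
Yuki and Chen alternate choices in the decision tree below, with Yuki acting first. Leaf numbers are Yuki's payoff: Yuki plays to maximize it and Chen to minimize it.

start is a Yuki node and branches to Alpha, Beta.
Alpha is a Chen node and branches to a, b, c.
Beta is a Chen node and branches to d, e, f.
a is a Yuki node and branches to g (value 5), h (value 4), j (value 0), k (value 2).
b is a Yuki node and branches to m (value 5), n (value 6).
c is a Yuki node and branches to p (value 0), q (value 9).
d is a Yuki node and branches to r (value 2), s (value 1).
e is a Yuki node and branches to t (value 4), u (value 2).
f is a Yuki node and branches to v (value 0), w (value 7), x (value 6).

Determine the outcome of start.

5

a (Yuki): max(5, 4, 0, 2) = 5
b (Yuki): max(5, 6) = 6
c (Yuki): max(0, 9) = 9
Alpha (Chen): min(5, 6, 9) = 5
d (Yuki): max(2, 1) = 2
e (Yuki): max(4, 2) = 4
f (Yuki): max(0, 7, 6) = 7
Beta (Chen): min(2, 4, 7) = 2
start (Yuki): max(5, 2) = 5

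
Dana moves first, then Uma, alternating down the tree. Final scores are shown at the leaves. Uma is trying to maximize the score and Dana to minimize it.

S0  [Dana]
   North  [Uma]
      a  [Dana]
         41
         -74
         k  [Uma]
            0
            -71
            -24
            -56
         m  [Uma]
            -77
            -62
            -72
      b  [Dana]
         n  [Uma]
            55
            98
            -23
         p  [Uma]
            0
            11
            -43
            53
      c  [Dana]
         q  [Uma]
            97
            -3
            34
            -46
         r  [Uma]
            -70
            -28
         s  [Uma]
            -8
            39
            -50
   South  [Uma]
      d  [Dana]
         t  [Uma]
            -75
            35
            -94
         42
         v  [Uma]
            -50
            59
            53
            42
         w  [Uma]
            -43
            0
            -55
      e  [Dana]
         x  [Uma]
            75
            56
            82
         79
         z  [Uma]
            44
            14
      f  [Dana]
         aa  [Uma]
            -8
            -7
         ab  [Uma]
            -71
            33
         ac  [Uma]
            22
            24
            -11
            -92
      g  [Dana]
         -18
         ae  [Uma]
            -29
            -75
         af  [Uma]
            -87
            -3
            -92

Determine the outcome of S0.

44

k (Uma): max(0, -71, -24, -56) = 0
m (Uma): max(-77, -62, -72) = -62
a (Dana): min(41, -74, 0, -62) = -74
n (Uma): max(55, 98, -23) = 98
p (Uma): max(0, 11, -43, 53) = 53
b (Dana): min(98, 53) = 53
q (Uma): max(97, -3, 34, -46) = 97
r (Uma): max(-70, -28) = -28
s (Uma): max(-8, 39, -50) = 39
c (Dana): min(97, -28, 39) = -28
North (Uma): max(-74, 53, -28) = 53
t (Uma): max(-75, 35, -94) = 35
v (Uma): max(-50, 59, 53, 42) = 59
w (Uma): max(-43, 0, -55) = 0
d (Dana): min(35, 42, 59, 0) = 0
x (Uma): max(75, 56, 82) = 82
z (Uma): max(44, 14) = 44
e (Dana): min(82, 79, 44) = 44
aa (Uma): max(-8, -7) = -7
ab (Uma): max(-71, 33) = 33
ac (Uma): max(22, 24, -11, -92) = 24
f (Dana): min(-7, 33, 24) = -7
ae (Uma): max(-29, -75) = -29
af (Uma): max(-87, -3, -92) = -3
g (Dana): min(-18, -29, -3) = -29
South (Uma): max(0, 44, -7, -29) = 44
S0 (Dana): min(53, 44) = 44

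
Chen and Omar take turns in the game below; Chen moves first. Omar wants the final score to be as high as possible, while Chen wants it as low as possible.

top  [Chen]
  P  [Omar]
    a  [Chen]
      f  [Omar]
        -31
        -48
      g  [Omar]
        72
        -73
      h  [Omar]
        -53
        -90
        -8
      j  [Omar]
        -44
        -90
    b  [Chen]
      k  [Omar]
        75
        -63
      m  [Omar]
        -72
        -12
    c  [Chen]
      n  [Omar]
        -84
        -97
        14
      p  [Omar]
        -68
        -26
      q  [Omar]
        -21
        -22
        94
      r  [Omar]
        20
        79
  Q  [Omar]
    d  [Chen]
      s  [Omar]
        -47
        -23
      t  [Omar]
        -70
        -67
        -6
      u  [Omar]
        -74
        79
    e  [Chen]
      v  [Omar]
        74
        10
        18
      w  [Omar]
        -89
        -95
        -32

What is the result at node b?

k (Omar): max(75, -63) = 75
m (Omar): max(-72, -12) = -12
b (Chen): min(75, -12) = -12

-12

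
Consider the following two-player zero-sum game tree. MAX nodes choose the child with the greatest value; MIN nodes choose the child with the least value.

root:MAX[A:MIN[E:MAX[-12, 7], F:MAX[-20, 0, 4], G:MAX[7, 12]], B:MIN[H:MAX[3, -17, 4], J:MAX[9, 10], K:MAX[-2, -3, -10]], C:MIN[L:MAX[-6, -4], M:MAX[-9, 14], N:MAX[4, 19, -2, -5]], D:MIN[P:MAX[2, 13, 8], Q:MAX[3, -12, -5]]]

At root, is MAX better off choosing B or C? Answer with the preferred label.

H (MAX): max(3, -17, 4) = 4
J (MAX): max(9, 10) = 10
K (MAX): max(-2, -3, -10) = -2
B (MIN): min(4, 10, -2) = -2
L (MAX): max(-6, -4) = -4
M (MAX): max(-9, 14) = 14
N (MAX): max(4, 19, -2, -5) = 19
C (MIN): min(-4, 14, 19) = -4
MAX prefers the higher value; B=-2, C=-4. B is better since -2 > -4.

B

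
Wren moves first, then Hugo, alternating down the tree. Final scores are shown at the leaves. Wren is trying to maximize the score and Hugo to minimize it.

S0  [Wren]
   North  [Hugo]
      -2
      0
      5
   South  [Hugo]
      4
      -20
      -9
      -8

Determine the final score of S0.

-2

North (Hugo): min(-2, 0, 5) = -2
South (Hugo): min(4, -20, -9, -8) = -20
S0 (Wren): max(-2, -20) = -2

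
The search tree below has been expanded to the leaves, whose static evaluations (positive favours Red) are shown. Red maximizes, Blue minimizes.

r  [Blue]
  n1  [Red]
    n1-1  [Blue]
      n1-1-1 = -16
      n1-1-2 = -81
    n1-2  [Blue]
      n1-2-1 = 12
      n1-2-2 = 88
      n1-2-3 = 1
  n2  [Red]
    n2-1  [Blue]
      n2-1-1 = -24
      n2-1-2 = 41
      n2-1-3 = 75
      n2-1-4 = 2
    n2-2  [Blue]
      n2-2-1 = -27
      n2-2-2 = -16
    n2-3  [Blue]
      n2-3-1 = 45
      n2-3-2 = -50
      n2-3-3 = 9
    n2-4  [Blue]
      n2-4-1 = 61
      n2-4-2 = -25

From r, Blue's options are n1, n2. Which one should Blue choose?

n1-1 (Blue): min(-16, -81) = -81
n1-2 (Blue): min(12, 88, 1) = 1
n1 (Red): max(-81, 1) = 1
n2-1 (Blue): min(-24, 41, 75, 2) = -24
n2-2 (Blue): min(-27, -16) = -27
n2-3 (Blue): min(45, -50, 9) = -50
n2-4 (Blue): min(61, -25) = -25
n2 (Red): max(-24, -27, -50, -25) = -24
r (Blue): min(1, -24) = -24
Blue at r wants the lowest of {n1=1, n2=-24}, so chooses n2.

n2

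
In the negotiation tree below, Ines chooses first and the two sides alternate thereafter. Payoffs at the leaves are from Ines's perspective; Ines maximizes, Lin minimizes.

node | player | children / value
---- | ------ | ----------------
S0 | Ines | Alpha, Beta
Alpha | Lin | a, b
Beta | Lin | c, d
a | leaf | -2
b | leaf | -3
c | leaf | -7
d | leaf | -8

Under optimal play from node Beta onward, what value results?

-8

Beta (Lin): min(-7, -8) = -8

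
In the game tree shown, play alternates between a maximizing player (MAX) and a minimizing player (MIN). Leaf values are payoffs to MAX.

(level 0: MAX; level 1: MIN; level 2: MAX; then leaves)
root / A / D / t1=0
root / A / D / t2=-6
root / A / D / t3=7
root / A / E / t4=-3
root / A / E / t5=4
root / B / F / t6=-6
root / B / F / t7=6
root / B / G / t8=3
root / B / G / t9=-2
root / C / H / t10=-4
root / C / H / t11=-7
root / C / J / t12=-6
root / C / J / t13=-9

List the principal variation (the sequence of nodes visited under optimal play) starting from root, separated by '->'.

root -> A -> E -> t5

D (MAX): max(0, -6, 7) = 7
E (MAX): max(-3, 4) = 4
A (MIN): min(7, 4) = 4
F (MAX): max(-6, 6) = 6
G (MAX): max(3, -2) = 3
B (MIN): min(6, 3) = 3
H (MAX): max(-4, -7) = -4
J (MAX): max(-6, -9) = -6
C (MIN): min(-4, -6) = -6
root (MAX): max(4, 3, -6) = 4
At root, MAX picks A (highest: 4).
At A, MIN picks E (lowest: 4).
At E, MAX picks t5 (highest: 4).
Terminal value 4.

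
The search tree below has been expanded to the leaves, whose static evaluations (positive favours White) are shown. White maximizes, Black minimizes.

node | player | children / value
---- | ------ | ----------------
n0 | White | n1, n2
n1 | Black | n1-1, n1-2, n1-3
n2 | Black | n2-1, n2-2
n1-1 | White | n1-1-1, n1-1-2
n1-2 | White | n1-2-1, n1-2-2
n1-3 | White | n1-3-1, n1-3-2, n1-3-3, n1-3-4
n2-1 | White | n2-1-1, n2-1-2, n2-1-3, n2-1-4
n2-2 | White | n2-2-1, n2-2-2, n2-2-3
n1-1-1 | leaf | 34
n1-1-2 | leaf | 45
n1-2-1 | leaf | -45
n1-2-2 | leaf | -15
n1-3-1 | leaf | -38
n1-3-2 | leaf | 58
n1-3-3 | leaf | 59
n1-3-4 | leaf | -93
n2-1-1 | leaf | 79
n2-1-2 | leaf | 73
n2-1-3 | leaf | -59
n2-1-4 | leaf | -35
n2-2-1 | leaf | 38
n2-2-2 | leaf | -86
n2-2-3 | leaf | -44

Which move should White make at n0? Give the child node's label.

n2

n1-1 (White): max(34, 45) = 45
n1-2 (White): max(-45, -15) = -15
n1-3 (White): max(-38, 58, 59, -93) = 59
n1 (Black): min(45, -15, 59) = -15
n2-1 (White): max(79, 73, -59, -35) = 79
n2-2 (White): max(38, -86, -44) = 38
n2 (Black): min(79, 38) = 38
n0 (White): max(-15, 38) = 38
White at n0 wants the highest of {n1=-15, n2=38}, so chooses n2.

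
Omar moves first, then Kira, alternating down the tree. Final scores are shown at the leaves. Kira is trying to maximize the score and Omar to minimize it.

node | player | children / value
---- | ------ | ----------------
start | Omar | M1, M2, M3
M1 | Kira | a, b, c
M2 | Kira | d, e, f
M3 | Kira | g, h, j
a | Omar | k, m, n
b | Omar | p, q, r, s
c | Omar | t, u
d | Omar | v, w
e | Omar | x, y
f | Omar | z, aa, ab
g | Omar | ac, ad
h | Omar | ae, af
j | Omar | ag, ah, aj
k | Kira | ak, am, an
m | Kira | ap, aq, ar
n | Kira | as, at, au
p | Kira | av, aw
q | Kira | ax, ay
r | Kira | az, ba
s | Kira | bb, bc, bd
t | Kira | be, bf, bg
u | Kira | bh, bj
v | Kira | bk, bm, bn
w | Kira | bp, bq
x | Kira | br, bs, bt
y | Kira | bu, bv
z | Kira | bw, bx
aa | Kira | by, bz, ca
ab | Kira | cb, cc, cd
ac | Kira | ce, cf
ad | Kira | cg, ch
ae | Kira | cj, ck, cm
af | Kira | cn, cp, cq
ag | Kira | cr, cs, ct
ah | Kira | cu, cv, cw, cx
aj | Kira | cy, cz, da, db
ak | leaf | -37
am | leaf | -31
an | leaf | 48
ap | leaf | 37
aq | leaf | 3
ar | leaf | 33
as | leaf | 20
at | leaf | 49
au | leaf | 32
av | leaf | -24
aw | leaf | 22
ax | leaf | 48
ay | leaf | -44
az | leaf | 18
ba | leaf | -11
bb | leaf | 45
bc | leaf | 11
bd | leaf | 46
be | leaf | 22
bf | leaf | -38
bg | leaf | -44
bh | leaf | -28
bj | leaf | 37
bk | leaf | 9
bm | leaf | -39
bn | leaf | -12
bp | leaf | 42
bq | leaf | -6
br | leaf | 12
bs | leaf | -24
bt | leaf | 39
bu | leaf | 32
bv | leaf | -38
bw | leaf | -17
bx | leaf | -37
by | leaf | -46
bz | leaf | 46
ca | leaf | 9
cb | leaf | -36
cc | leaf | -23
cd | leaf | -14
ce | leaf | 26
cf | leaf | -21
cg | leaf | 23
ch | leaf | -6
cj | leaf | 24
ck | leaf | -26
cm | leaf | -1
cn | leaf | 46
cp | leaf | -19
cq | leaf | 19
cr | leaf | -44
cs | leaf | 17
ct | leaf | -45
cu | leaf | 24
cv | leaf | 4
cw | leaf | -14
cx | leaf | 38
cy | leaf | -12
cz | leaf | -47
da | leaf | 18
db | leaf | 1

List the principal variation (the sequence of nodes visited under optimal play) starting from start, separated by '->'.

k (Kira): max(-37, -31, 48) = 48
m (Kira): max(37, 3, 33) = 37
n (Kira): max(20, 49, 32) = 49
a (Omar): min(48, 37, 49) = 37
p (Kira): max(-24, 22) = 22
q (Kira): max(48, -44) = 48
r (Kira): max(18, -11) = 18
s (Kira): max(45, 11, 46) = 46
b (Omar): min(22, 48, 18, 46) = 18
t (Kira): max(22, -38, -44) = 22
u (Kira): max(-28, 37) = 37
c (Omar): min(22, 37) = 22
M1 (Kira): max(37, 18, 22) = 37
v (Kira): max(9, -39, -12) = 9
w (Kira): max(42, -6) = 42
d (Omar): min(9, 42) = 9
x (Kira): max(12, -24, 39) = 39
y (Kira): max(32, -38) = 32
e (Omar): min(39, 32) = 32
z (Kira): max(-17, -37) = -17
aa (Kira): max(-46, 46, 9) = 46
ab (Kira): max(-36, -23, -14) = -14
f (Omar): min(-17, 46, -14) = -17
M2 (Kira): max(9, 32, -17) = 32
ac (Kira): max(26, -21) = 26
ad (Kira): max(23, -6) = 23
g (Omar): min(26, 23) = 23
ae (Kira): max(24, -26, -1) = 24
af (Kira): max(46, -19, 19) = 46
h (Omar): min(24, 46) = 24
ag (Kira): max(-44, 17, -45) = 17
ah (Kira): max(24, 4, -14, 38) = 38
aj (Kira): max(-12, -47, 18, 1) = 18
j (Omar): min(17, 38, 18) = 17
M3 (Kira): max(23, 24, 17) = 24
start (Omar): min(37, 32, 24) = 24
At start, Omar picks M3 (lowest: 24).
At M3, Kira picks h (highest: 24).
At h, Omar picks ae (lowest: 24).
At ae, Kira picks cj (highest: 24).
Terminal value 24.

start -> M3 -> h -> ae -> cj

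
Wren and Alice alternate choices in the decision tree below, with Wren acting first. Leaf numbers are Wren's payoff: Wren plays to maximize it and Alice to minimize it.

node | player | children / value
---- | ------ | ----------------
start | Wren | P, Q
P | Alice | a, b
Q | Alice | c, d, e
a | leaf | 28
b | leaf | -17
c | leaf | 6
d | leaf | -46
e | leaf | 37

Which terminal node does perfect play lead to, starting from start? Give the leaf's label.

P (Alice): min(28, -17) = -17
Q (Alice): min(6, -46, 37) = -46
start (Wren): max(-17, -46) = -17
At start, Wren picks P (highest: -17).
At P, Alice picks b (lowest: -17).
Terminal value -17.

b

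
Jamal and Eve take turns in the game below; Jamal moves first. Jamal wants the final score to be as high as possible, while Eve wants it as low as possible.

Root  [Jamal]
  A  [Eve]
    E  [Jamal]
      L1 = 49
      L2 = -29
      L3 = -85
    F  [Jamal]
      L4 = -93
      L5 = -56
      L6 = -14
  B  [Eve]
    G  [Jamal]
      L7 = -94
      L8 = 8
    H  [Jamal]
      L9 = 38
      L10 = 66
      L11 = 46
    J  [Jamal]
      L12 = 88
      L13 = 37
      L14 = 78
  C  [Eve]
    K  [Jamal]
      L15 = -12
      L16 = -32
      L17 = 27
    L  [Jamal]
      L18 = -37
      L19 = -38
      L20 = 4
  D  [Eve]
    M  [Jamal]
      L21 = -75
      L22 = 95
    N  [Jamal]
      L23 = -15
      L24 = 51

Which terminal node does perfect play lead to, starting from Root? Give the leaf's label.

E (Jamal): max(49, -29, -85) = 49
F (Jamal): max(-93, -56, -14) = -14
A (Eve): min(49, -14) = -14
G (Jamal): max(-94, 8) = 8
H (Jamal): max(38, 66, 46) = 66
J (Jamal): max(88, 37, 78) = 88
B (Eve): min(8, 66, 88) = 8
K (Jamal): max(-12, -32, 27) = 27
L (Jamal): max(-37, -38, 4) = 4
C (Eve): min(27, 4) = 4
M (Jamal): max(-75, 95) = 95
N (Jamal): max(-15, 51) = 51
D (Eve): min(95, 51) = 51
Root (Jamal): max(-14, 8, 4, 51) = 51
At Root, Jamal picks D (highest: 51).
At D, Eve picks N (lowest: 51).
At N, Jamal picks L24 (highest: 51).
Terminal value 51.

L24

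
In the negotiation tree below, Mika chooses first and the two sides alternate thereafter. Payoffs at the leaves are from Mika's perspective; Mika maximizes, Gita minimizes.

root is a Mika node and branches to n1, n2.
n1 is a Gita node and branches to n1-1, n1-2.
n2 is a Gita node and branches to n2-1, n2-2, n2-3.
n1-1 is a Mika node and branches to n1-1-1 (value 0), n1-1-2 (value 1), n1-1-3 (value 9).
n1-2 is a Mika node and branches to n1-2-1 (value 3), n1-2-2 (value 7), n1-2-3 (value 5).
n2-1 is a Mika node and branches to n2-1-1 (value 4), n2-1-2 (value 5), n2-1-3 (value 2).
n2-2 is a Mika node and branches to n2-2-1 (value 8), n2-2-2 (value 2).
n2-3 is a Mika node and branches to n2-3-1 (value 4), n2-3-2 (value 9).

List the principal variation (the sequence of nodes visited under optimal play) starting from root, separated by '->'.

n1-1 (Mika): max(0, 1, 9) = 9
n1-2 (Mika): max(3, 7, 5) = 7
n1 (Gita): min(9, 7) = 7
n2-1 (Mika): max(4, 5, 2) = 5
n2-2 (Mika): max(8, 2) = 8
n2-3 (Mika): max(4, 9) = 9
n2 (Gita): min(5, 8, 9) = 5
root (Mika): max(7, 5) = 7
At root, Mika picks n1 (highest: 7).
At n1, Gita picks n1-2 (lowest: 7).
At n1-2, Mika picks n1-2-2 (highest: 7).
Terminal value 7.

root -> n1 -> n1-2 -> n1-2-2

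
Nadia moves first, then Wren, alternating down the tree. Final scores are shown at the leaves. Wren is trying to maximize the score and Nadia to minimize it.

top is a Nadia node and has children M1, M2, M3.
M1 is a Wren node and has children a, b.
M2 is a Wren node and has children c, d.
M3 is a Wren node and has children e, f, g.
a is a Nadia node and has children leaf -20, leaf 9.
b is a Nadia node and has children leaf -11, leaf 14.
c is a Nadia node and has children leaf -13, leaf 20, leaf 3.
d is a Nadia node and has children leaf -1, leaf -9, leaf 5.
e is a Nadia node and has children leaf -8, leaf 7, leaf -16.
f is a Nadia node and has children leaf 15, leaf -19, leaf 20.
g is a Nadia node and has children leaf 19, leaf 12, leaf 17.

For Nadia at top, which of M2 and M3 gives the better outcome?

c (Nadia): min(-13, 20, 3) = -13
d (Nadia): min(-1, -9, 5) = -9
M2 (Wren): max(-13, -9) = -9
e (Nadia): min(-8, 7, -16) = -16
f (Nadia): min(15, -19, 20) = -19
g (Nadia): min(19, 12, 17) = 12
M3 (Wren): max(-16, -19, 12) = 12
Nadia prefers the lower value; M2=-9, M3=12. M2 is better since -9 < 12.

M2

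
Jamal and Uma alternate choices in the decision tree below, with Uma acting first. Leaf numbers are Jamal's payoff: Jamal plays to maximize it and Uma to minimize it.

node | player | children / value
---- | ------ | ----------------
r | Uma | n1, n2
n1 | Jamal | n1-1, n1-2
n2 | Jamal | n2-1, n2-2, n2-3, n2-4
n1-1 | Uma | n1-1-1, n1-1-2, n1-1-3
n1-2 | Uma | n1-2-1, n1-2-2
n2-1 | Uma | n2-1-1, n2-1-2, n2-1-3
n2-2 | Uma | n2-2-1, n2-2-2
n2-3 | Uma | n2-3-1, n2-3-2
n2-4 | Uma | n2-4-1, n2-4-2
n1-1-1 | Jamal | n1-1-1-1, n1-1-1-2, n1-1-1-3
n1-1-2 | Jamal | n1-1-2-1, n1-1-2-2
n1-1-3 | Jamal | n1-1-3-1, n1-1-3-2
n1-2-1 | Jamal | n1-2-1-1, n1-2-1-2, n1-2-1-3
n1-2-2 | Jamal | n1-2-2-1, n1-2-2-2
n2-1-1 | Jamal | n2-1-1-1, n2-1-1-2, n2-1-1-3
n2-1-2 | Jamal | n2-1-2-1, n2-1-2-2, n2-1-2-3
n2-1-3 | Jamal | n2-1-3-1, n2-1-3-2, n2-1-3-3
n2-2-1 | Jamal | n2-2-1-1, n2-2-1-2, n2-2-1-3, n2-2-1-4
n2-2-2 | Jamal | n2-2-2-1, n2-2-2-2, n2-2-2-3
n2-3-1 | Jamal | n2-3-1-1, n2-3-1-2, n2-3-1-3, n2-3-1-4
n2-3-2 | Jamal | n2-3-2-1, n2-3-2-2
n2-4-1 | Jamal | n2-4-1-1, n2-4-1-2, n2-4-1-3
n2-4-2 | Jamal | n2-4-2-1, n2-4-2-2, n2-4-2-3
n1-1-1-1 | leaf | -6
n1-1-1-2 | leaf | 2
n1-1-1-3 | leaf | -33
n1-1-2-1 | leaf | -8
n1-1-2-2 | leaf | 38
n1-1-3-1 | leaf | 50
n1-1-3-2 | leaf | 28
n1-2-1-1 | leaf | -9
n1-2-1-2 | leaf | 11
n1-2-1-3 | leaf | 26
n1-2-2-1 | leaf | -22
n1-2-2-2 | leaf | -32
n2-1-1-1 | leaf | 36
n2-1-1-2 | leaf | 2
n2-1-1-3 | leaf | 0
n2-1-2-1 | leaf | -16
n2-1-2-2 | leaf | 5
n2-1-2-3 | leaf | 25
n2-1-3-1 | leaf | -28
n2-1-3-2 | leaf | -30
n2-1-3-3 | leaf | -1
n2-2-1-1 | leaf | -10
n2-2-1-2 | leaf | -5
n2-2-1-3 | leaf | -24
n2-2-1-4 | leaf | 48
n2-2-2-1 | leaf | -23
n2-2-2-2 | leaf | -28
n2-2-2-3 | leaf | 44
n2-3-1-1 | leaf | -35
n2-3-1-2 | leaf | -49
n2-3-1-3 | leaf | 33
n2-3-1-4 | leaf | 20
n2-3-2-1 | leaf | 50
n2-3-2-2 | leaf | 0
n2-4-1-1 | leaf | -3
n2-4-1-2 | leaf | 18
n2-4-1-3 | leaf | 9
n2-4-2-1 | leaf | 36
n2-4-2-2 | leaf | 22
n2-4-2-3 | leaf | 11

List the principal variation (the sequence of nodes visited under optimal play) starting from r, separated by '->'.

r -> n1 -> n1-1 -> n1-1-1 -> n1-1-1-2

n1-1-1 (Jamal): max(-6, 2, -33) = 2
n1-1-2 (Jamal): max(-8, 38) = 38
n1-1-3 (Jamal): max(50, 28) = 50
n1-1 (Uma): min(2, 38, 50) = 2
n1-2-1 (Jamal): max(-9, 11, 26) = 26
n1-2-2 (Jamal): max(-22, -32) = -22
n1-2 (Uma): min(26, -22) = -22
n1 (Jamal): max(2, -22) = 2
n2-1-1 (Jamal): max(36, 2, 0) = 36
n2-1-2 (Jamal): max(-16, 5, 25) = 25
n2-1-3 (Jamal): max(-28, -30, -1) = -1
n2-1 (Uma): min(36, 25, -1) = -1
n2-2-1 (Jamal): max(-10, -5, -24, 48) = 48
n2-2-2 (Jamal): max(-23, -28, 44) = 44
n2-2 (Uma): min(48, 44) = 44
n2-3-1 (Jamal): max(-35, -49, 33, 20) = 33
n2-3-2 (Jamal): max(50, 0) = 50
n2-3 (Uma): min(33, 50) = 33
n2-4-1 (Jamal): max(-3, 18, 9) = 18
n2-4-2 (Jamal): max(36, 22, 11) = 36
n2-4 (Uma): min(18, 36) = 18
n2 (Jamal): max(-1, 44, 33, 18) = 44
r (Uma): min(2, 44) = 2
At r, Uma picks n1 (lowest: 2).
At n1, Jamal picks n1-1 (highest: 2).
At n1-1, Uma picks n1-1-1 (lowest: 2).
At n1-1-1, Jamal picks n1-1-1-2 (highest: 2).
Terminal value 2.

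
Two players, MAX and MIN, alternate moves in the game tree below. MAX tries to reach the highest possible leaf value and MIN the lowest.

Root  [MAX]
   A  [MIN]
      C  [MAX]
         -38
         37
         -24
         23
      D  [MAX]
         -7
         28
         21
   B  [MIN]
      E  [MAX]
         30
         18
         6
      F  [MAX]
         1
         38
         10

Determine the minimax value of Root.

30

C (MAX): max(-38, 37, -24, 23) = 37
D (MAX): max(-7, 28, 21) = 28
A (MIN): min(37, 28) = 28
E (MAX): max(30, 18, 6) = 30
F (MAX): max(1, 38, 10) = 38
B (MIN): min(30, 38) = 30
Root (MAX): max(28, 30) = 30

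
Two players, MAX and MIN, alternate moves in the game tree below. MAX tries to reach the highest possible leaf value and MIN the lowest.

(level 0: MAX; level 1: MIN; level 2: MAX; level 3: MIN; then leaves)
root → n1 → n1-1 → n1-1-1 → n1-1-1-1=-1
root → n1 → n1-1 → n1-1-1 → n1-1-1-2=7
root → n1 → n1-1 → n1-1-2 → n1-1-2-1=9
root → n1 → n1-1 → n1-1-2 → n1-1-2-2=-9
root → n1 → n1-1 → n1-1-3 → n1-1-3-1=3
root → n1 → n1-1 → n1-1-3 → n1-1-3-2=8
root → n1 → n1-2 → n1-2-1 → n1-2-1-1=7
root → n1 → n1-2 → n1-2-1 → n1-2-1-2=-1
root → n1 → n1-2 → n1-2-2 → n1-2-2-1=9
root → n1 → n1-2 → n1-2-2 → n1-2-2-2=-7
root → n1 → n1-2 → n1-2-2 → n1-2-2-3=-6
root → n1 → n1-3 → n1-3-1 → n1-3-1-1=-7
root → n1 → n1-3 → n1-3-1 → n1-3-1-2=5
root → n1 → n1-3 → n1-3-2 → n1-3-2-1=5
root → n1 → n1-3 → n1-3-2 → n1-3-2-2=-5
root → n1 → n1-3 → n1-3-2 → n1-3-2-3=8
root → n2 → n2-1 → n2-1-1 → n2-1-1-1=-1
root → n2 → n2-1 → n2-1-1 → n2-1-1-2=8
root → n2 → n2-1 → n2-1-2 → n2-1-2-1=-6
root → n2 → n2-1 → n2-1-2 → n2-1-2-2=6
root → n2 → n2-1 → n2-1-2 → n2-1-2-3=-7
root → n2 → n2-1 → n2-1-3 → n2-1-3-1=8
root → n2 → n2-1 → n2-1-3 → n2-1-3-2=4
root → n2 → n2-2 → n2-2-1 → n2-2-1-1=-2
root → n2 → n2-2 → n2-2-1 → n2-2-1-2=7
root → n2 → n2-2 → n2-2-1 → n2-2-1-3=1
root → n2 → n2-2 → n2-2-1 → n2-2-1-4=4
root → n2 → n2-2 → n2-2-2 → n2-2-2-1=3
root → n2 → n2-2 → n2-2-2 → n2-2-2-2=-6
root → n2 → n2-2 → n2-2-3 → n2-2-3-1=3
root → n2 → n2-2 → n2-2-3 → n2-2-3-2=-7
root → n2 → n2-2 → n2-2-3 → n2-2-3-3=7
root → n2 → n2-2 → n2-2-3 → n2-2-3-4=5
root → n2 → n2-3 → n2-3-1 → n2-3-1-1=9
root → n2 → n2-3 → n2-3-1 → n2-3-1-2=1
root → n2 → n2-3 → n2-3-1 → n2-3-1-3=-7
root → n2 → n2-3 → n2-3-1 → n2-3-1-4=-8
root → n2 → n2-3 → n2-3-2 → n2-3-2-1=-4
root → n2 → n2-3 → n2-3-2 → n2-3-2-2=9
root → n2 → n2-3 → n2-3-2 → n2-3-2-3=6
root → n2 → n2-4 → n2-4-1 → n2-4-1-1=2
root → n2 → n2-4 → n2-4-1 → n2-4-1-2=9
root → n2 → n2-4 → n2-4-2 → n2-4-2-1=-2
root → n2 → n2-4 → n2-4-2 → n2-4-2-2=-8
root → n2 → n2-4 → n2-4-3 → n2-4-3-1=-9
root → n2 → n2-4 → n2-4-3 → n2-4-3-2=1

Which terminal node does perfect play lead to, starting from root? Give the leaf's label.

n1-1-1 (MIN): min(-1, 7) = -1
n1-1-2 (MIN): min(9, -9) = -9
n1-1-3 (MIN): min(3, 8) = 3
n1-1 (MAX): max(-1, -9, 3) = 3
n1-2-1 (MIN): min(7, -1) = -1
n1-2-2 (MIN): min(9, -7, -6) = -7
n1-2 (MAX): max(-1, -7) = -1
n1-3-1 (MIN): min(-7, 5) = -7
n1-3-2 (MIN): min(5, -5, 8) = -5
n1-3 (MAX): max(-7, -5) = -5
n1 (MIN): min(3, -1, -5) = -5
n2-1-1 (MIN): min(-1, 8) = -1
n2-1-2 (MIN): min(-6, 6, -7) = -7
n2-1-3 (MIN): min(8, 4) = 4
n2-1 (MAX): max(-1, -7, 4) = 4
n2-2-1 (MIN): min(-2, 7, 1, 4) = -2
n2-2-2 (MIN): min(3, -6) = -6
n2-2-3 (MIN): min(3, -7, 7, 5) = -7
n2-2 (MAX): max(-2, -6, -7) = -2
n2-3-1 (MIN): min(9, 1, -7, -8) = -8
n2-3-2 (MIN): min(-4, 9, 6) = -4
n2-3 (MAX): max(-8, -4) = -4
n2-4-1 (MIN): min(2, 9) = 2
n2-4-2 (MIN): min(-2, -8) = -8
n2-4-3 (MIN): min(-9, 1) = -9
n2-4 (MAX): max(2, -8, -9) = 2
n2 (MIN): min(4, -2, -4, 2) = -4
root (MAX): max(-5, -4) = -4
At root, MAX picks n2 (highest: -4).
At n2, MIN picks n2-3 (lowest: -4).
At n2-3, MAX picks n2-3-2 (highest: -4).
At n2-3-2, MIN picks n2-3-2-1 (lowest: -4).
Terminal value -4.

n2-3-2-1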